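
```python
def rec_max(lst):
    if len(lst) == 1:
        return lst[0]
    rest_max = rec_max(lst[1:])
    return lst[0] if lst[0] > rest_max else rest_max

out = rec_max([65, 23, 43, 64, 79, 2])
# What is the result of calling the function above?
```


rec_max([65, 23, 43, 64, 79, 2])
= compare 65 with rec_max([23, 43, 64, 79, 2])
= compare 23 with rec_max([43, 64, 79, 2])
= compare 43 with rec_max([64, 79, 2])
= compare 64 with rec_max([79, 2])
= compare 79 with rec_max([2])
Base: rec_max([2]) = 2
compare 79 with 2: max = 79
compare 64 with 79: max = 79
compare 43 with 79: max = 79
compare 23 with 79: max = 79
compare 65 with 79: max = 79
= 79


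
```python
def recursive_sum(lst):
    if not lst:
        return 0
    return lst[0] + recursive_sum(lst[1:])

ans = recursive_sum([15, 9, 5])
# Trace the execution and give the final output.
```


recursive_sum([15, 9, 5])
= 15 + recursive_sum([9, 5])
= 15 + 9 + recursive_sum([5])
= 15 + 9 + 5 + recursive_sum([])
= 15 + 9 + 5 + 0
= 29


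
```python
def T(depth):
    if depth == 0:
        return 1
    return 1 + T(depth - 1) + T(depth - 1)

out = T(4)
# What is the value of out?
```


T(4)
= 1 + T(3) + T(3)
= 1 + 2 * T(3)
T(k) = 2^(k+1) - 1
T(0) = 1
T(1) = 3
T(2) = 7
T(3) = 15
T(4) = 31
T(4) = 2^5 - 1 = 31


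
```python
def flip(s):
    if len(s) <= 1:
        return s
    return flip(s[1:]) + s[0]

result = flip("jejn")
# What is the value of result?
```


flip("jejn")
= flip("ejn") + "j"
= flip("jn") + "e" + "j"
= flip("n") + "j" + "e" + "j"
= "n" + "j" + "e" + "j"
= "njej"


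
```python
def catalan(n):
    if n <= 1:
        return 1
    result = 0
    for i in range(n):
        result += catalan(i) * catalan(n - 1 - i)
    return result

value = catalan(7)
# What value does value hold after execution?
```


catalan(7)
= sum of catalan(i) * catalan(7-1-i) for i in 0..6
First compute sub-values bottom-up:
  catalan(0) = 1, catalan(1) = 1
  catalan(2) = 1*1 + 1*1 = 2
  catalan(3) = 1*2 + 1*1 + 2*1 = 5
  catalan(4) = 1*5 + 1*2 + 2*1 + 5*1 = 14
  catalan(5) = 1*14 + 1*5 + 2*2 + 5*1 + 14*1 = 42
  catalan(6) = 1*42 + 1*14 + 2*5 + 5*2 + 14*1 + 42*1 = 132
Now catalan(7):
  catalan(0)*catalan(6) = 1*132 = 132
  catalan(1)*catalan(5) = 1*42 = 42
  catalan(2)*catalan(4) = 2*14 = 28
  catalan(3)*catalan(3) = 5*5 = 25
  catalan(4)*catalan(2) = 14*2 = 28
  catalan(5)*catalan(1) = 42*1 = 42
  catalan(6)*catalan(0) = 132*1 = 132
= 132 + 42 + 28 + 25 + 28 + 42 + 132
= 429


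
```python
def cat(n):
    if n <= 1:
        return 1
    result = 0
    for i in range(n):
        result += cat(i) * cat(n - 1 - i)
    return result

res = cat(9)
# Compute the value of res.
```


cat(9)
= sum of cat(i) * cat(9-1-i) for i in 0..8
First compute sub-values bottom-up:
  cat(0) = 1, cat(1) = 1
  cat(2) = 1*1 + 1*1 = 2
  cat(3) = 1*2 + 1*1 + 2*1 = 5
  cat(4) = 1*5 + 1*2 + 2*1 + 5*1 = 14
  cat(5) = 1*14 + 1*5 + 2*2 + 5*1 + 14*1 = 42
  cat(6) = 1*42 + 1*14 + 2*5 + 5*2 + 14*1 + 42*1 = 132
  cat(7) = 1*132 + 1*42 + 2*14 + 5*5 + 14*2 + 42*1 + 132*1 = 429
  cat(8) = 1*429 + 1*132 + 2*42 + 5*14 + 14*5 + 42*2 + 132*1 + 429*1 = 1430
Now cat(9):
  cat(0)*cat(8) = 1*1430 = 1430
  cat(1)*cat(7) = 1*429 = 429
  cat(2)*cat(6) = 2*132 = 264
  cat(3)*cat(5) = 5*42 = 210
  cat(4)*cat(4) = 14*14 = 196
  cat(5)*cat(3) = 42*5 = 210
  cat(6)*cat(2) = 132*2 = 264
  cat(7)*cat(1) = 429*1 = 429
  cat(8)*cat(0) = 1430*1 = 1430
= 1430 + 429 + 264 + 210 + 196 + 210 + 264 + 429 + 1430
= 4862


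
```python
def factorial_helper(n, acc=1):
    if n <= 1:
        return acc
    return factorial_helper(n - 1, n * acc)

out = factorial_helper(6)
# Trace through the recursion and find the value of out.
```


factorial_helper(6, 1)
= factorial_helper(5, 6 * 1) = factorial_helper(5, 6)
= factorial_helper(4, 5 * 6) = factorial_helper(4, 30)
= factorial_helper(3, 4 * 30) = factorial_helper(3, 120)
= factorial_helper(2, 3 * 120) = factorial_helper(2, 360)
= factorial_helper(1, 2 * 360) = factorial_helper(1, 720)
n <= 1, return acc = 720


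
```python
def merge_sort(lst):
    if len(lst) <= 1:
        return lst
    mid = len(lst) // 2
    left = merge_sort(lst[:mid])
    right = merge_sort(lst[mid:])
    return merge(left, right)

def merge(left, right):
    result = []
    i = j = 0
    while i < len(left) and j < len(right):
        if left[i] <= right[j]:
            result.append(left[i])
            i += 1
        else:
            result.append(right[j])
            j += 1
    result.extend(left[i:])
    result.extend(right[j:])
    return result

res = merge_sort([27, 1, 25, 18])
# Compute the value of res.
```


merge_sort([27, 1, 25, 18])
Split into [27, 1] and [25, 18]
Left sorted: [1, 27]
Right sorted: [18, 25]
Merge [1, 27] and [18, 25]
= [1, 18, 25, 27]


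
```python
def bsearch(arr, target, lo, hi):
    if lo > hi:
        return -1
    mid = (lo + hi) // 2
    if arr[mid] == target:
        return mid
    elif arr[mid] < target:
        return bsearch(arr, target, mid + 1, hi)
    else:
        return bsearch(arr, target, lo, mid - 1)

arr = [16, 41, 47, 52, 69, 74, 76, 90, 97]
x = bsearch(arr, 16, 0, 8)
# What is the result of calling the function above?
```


bsearch(arr, 16, 0, 8)
lo=0, hi=8, mid=4, arr[mid]=69
69 > 16, search left half
lo=0, hi=3, mid=1, arr[mid]=41
41 > 16, search left half
lo=0, hi=0, mid=0, arr[mid]=16
arr[0] == 16, found at index 0
= 0


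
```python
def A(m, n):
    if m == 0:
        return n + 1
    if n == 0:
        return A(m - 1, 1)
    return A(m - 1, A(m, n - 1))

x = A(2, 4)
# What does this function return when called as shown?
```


A(2, 4)
= A(1, A(2, 3))
First compute A(2, 3) = 9
= A(1, 9)
= 11


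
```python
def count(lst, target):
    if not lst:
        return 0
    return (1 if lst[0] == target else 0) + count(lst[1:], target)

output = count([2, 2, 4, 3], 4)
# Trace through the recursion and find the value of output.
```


count([2, 2, 4, 3], 4)
lst[0]=2 != 4: 0 + count([2, 4, 3], 4)
lst[0]=2 != 4: 0 + count([4, 3], 4)
lst[0]=4 == 4: 1 + count([3], 4)
lst[0]=3 != 4: 0 + count([], 4)
= 1


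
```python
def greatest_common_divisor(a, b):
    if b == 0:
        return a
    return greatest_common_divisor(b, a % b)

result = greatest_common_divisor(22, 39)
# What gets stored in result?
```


greatest_common_divisor(22, 39)
= greatest_common_divisor(39, 22 % 39) = greatest_common_divisor(39, 22)
= greatest_common_divisor(22, 39 % 22) = greatest_common_divisor(22, 17)
= greatest_common_divisor(17, 22 % 17) = greatest_common_divisor(17, 5)
= greatest_common_divisor(5, 17 % 5) = greatest_common_divisor(5, 2)
= greatest_common_divisor(2, 5 % 2) = greatest_common_divisor(2, 1)
= greatest_common_divisor(1, 2 % 1) = greatest_common_divisor(1, 0)
b == 0, return a = 1


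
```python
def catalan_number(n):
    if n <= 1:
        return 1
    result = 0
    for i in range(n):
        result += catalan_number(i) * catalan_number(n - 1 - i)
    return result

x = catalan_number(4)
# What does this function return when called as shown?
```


catalan_number(4)
= sum of catalan_number(i) * catalan_number(4-1-i) for i in 0..3
First compute sub-values bottom-up:
  catalan_number(0) = 1, catalan_number(1) = 1
  catalan_number(2) = 1*1 + 1*1 = 2
  catalan_number(3) = 1*2 + 1*1 + 2*1 = 5
Now catalan_number(4):
  catalan_number(0)*catalan_number(3) = 1*5 = 5
  catalan_number(1)*catalan_number(2) = 1*2 = 2
  catalan_number(2)*catalan_number(1) = 2*1 = 2
  catalan_number(3)*catalan_number(0) = 5*1 = 5
= 5 + 2 + 2 + 5
= 14


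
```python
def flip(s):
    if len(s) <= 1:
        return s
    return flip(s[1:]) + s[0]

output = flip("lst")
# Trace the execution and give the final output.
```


flip("lst")
= flip("st") + "l"
= flip("t") + "s" + "l"
= "t" + "s" + "l"
= "tsl"


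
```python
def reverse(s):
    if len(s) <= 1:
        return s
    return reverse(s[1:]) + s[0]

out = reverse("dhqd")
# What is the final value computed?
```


reverse("dhqd")
= reverse("hqd") + "d"
= reverse("qd") + "h" + "d"
= reverse("d") + "q" + "h" + "d"
= "d" + "q" + "h" + "d"
= "dqhd"


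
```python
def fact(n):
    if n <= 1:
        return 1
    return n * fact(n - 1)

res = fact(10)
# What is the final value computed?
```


fact(10)
= 10 * fact(9)
= 10 * 9 * fact(8)
= 10 * 9 * 8 * fact(7)
= 10 * 9 * 8 * 7 * fact(6)
= 10 * 9 * 8 * 7 * 6 * fact(5)
= 10 * 9 * 8 * 7 * 6 * 5 * fact(4)
= 10 * 9 * 8 * 7 * 6 * 5 * 4 * fact(3)
= 10 * 9 * 8 * 7 * 6 * 5 * 4 * 3 * fact(2)
= 10 * 9 * 8 * 7 * 6 * 5 * 4 * 3 * 2 * fact(1)
= 10 * 9 * 8 * 7 * 6 * 5 * 4 * 3 * 2 * 1
= 3628800


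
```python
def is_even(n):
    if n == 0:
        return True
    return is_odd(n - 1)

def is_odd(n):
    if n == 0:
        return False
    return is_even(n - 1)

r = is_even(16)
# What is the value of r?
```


is_even(16)
= is_odd(15)
= is_even(14)
= is_odd(13)
= is_even(12)
= is_odd(11)
= is_even(10)
= is_odd(9)
= is_even(8)
= is_odd(7)
= is_even(6)
= is_odd(5)
= is_even(4)
= is_odd(3)
= is_even(2)
= is_odd(1)
= is_even(0)
n == 0: return True
= True


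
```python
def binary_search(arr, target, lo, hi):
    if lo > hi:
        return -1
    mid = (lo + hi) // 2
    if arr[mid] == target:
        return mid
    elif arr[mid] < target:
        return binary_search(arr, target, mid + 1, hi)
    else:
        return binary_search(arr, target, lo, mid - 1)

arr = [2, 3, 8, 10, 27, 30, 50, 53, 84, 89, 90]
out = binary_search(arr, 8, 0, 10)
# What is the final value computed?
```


binary_search(arr, 8, 0, 10)
lo=0, hi=10, mid=5, arr[mid]=30
30 > 8, search left half
lo=0, hi=4, mid=2, arr[mid]=8
arr[2] == 8, found at index 2
= 2


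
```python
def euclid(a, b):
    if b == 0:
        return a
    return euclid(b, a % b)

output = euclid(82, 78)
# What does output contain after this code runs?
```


euclid(82, 78)
= euclid(78, 82 % 78) = euclid(78, 4)
= euclid(4, 78 % 4) = euclid(4, 2)
= euclid(2, 4 % 2) = euclid(2, 0)
b == 0, return a = 2


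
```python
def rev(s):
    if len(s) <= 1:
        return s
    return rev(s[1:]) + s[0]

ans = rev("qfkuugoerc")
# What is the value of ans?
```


rev("qfkuugoerc")
= rev("fkuugoerc") + "q"
= rev("kuugoerc") + "f" + "q"
= rev("uugoerc") + "k" + "f" + "q"
= rev("ugoerc") + "u" + "k" + "f" + "q"
= rev("goerc") + "u" + "u" + "k" + "f" + "q"
= rev("oerc") + "g" + "u" + "u" + "k" + "f" + "q"
= rev("erc") + "o" + "g" + "u" + "u" + "k" + "f" + "q"
= rev("rc") + "e" + "o" + "g" + "u" + "u" + "k" + "f" + "q"
= rev("c") + "r" + "e" + "o" + "g" + "u" + "u" + "k" + "f" + "q"
= "c" + "r" + "e" + "o" + "g" + "u" + "u" + "k" + "f" + "q"
= "creoguukfq"


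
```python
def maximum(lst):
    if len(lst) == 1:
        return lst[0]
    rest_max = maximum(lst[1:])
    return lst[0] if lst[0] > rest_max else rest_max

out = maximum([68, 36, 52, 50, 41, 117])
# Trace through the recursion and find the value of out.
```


maximum([68, 36, 52, 50, 41, 117])
= compare 68 with maximum([36, 52, 50, 41, 117])
= compare 36 with maximum([52, 50, 41, 117])
= compare 52 with maximum([50, 41, 117])
= compare 50 with maximum([41, 117])
= compare 41 with maximum([117])
Base: maximum([117]) = 117
compare 41 with 117: max = 117
compare 50 with 117: max = 117
compare 52 with 117: max = 117
compare 36 with 117: max = 117
compare 68 with 117: max = 117
= 117


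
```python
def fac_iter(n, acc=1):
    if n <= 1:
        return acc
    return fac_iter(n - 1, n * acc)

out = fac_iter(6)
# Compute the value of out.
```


fac_iter(6, 1)
= fac_iter(5, 6 * 1) = fac_iter(5, 6)
= fac_iter(4, 5 * 6) = fac_iter(4, 30)
= fac_iter(3, 4 * 30) = fac_iter(3, 120)
= fac_iter(2, 3 * 120) = fac_iter(2, 360)
= fac_iter(1, 2 * 360) = fac_iter(1, 720)
n <= 1, return acc = 720


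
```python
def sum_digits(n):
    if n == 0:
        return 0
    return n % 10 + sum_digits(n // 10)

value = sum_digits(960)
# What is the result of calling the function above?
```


sum_digits(960)
= 0 + sum_digits(96)
= 0 + 6 + sum_digits(9)
= 0 + 6 + 9 + sum_digits(0)
= 0 + 6 + 9 + 0
= 15


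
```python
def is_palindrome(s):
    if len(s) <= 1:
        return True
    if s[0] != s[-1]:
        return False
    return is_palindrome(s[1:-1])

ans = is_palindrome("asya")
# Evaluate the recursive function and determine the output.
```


is_palindrome("asya")
"asya": s[0]='a' == s[-1]='a' -> is_palindrome("sy")
"sy": s[0]='s' != s[-1]='y' -> False
= False


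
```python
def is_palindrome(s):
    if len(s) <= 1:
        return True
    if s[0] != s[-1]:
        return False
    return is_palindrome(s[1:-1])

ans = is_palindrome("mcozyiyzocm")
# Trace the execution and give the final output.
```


is_palindrome("mcozyiyzocm")
"mcozyiyzocm": s[0]='m' == s[-1]='m' -> is_palindrome("cozyiyzoc")
"cozyiyzoc": s[0]='c' == s[-1]='c' -> is_palindrome("ozyiyzo")
"ozyiyzo": s[0]='o' == s[-1]='o' -> is_palindrome("zyiyz")
"zyiyz": s[0]='z' == s[-1]='z' -> is_palindrome("yiy")
"yiy": s[0]='y' == s[-1]='y' -> is_palindrome("i")
"i": len <= 1 -> True
= True


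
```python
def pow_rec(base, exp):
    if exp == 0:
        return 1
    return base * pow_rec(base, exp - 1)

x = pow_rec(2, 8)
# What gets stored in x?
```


pow_rec(2, 8)
= 2 * pow_rec(2, 7)
= 2 * 2 * pow_rec(2, 6)
= 2 * 2 * 2 * pow_rec(2, 5)
= 2 * 2 * 2 * 2 * pow_rec(2, 4)
= 2 * 2 * 2 * 2 * 2 * pow_rec(2, 3)
= 2 * 2 * 2 * 2 * 2 * 2 * pow_rec(2, 2)
= 2 * 2 * 2 * 2 * 2 * 2 * 2 * pow_rec(2, 1)
= 2 * 2 * 2 * 2 * 2 * 2 * 2 * 2 * pow_rec(2, 0)
= 2 * 2 * 2 * 2 * 2 * 2 * 2 * 2 * 1
= 256


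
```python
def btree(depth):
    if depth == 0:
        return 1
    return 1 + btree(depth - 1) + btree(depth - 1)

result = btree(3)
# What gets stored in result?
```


btree(3)
= 1 + btree(2) + btree(2)
= 1 + 2 * btree(2)
btree(k) = 2^(k+1) - 1
btree(0) = 1
btree(1) = 3
btree(2) = 7
btree(3) = 15
btree(3) = 2^4 - 1 = 15


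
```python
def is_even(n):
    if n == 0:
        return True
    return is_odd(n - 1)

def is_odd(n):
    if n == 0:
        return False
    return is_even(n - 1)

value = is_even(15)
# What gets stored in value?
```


is_even(15)
= is_odd(14)
= is_even(13)
= is_odd(12)
= is_even(11)
= is_odd(10)
= is_even(9)
= is_odd(8)
= is_even(7)
= is_odd(6)
= is_even(5)
= is_odd(4)
= is_even(3)
= is_odd(2)
= is_even(1)
= is_odd(0)
n == 0: return False
= False


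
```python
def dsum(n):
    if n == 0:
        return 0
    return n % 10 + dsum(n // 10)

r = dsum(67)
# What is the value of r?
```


dsum(67)
= 7 + dsum(6)
= 7 + 6 + dsum(0)
= 7 + 6 + 0
= 13


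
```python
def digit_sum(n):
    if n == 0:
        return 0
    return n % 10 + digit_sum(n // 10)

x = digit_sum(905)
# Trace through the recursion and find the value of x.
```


digit_sum(905)
= 5 + digit_sum(90)
= 5 + 0 + digit_sum(9)
= 5 + 0 + 9 + digit_sum(0)
= 5 + 0 + 9 + 0
= 14


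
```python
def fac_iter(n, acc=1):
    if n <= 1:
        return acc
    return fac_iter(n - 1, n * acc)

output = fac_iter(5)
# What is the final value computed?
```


fac_iter(5, 1)
= fac_iter(4, 5 * 1) = fac_iter(4, 5)
= fac_iter(3, 4 * 5) = fac_iter(3, 20)
= fac_iter(2, 3 * 20) = fac_iter(2, 60)
= fac_iter(1, 2 * 60) = fac_iter(1, 120)
n <= 1, return acc = 120


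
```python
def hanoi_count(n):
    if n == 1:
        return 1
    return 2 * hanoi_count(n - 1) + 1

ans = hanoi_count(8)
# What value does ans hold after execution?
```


hanoi_count(8)
= 2 * hanoi_count(7) + 1
= 2 * (2 * hanoi_count(6) + 1) + 1
= 2 * (2 * (2 * hanoi_count(5) + 1) + 1) + 1
= 2 * (2 * (2 * (2 * hanoi_count(4) + 1) + 1) + 1) + 1
= 2 * (2 * (2 * (2 * (2 * hanoi_count(3) + 1) + 1) + 1) + 1) + 1
= 2 * (2 * (2 * (2 * (2 * (2 * hanoi_count(2) + 1) + 1) + 1) + 1) + 1) + 1
= 2 * (2 * (2 * (2 * (2 * (2 * (2 * hanoi_count(1) + 1) + 1) + 1) + 1) + 1) + 1) + 1
Now compute bottom-up:
hanoi_count(1) = 1
hanoi_count(2) = 2 * 1 + 1 = 3
hanoi_count(3) = 2 * 3 + 1 = 7
hanoi_count(4) = 2 * 7 + 1 = 15
hanoi_count(5) = 2 * 15 + 1 = 31
hanoi_count(6) = 2 * 31 + 1 = 63
hanoi_count(7) = 2 * 63 + 1 = 127
hanoi_count(8) = 2 * 127 + 1 = 255
= 255


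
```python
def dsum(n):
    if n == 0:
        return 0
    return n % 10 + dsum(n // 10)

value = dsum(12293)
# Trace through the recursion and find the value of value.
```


dsum(12293)
= 3 + dsum(1229)
= 3 + 9 + dsum(122)
= 3 + 9 + 2 + dsum(12)
= 3 + 9 + 2 + 2 + dsum(1)
= 3 + 9 + 2 + 2 + 1 + dsum(0)
= 3 + 9 + 2 + 2 + 1 + 0
= 17


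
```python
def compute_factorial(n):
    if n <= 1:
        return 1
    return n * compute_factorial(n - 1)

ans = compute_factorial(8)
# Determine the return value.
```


compute_factorial(8)
= 8 * compute_factorial(7)
= 8 * 7 * compute_factorial(6)
= 8 * 7 * 6 * compute_factorial(5)
= 8 * 7 * 6 * 5 * compute_factorial(4)
= 8 * 7 * 6 * 5 * 4 * compute_factorial(3)
= 8 * 7 * 6 * 5 * 4 * 3 * compute_factorial(2)
= 8 * 7 * 6 * 5 * 4 * 3 * 2 * compute_factorial(1)
= 8 * 7 * 6 * 5 * 4 * 3 * 2 * 1
= 40320


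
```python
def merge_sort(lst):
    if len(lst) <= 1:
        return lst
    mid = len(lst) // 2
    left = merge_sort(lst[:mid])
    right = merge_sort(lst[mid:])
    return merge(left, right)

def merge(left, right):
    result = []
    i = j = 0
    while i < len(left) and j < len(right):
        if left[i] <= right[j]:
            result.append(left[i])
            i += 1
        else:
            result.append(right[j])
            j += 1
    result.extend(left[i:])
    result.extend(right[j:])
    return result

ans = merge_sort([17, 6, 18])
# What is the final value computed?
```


merge_sort([17, 6, 18])
Split into [17] and [6, 18]
Left sorted: [17]
Right sorted: [6, 18]
Merge [17] and [6, 18]
= [6, 17, 18]


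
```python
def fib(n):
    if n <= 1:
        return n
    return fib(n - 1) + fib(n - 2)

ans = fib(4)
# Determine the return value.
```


fib(4)
= fib(3) + fib(2)
= (fib(2) + fib(1)) + fib(2)
Computing bottom-up: fib(0)=0, fib(1)=1, fib(2)=1, fib(3)=2, fib(4)=3
= 3


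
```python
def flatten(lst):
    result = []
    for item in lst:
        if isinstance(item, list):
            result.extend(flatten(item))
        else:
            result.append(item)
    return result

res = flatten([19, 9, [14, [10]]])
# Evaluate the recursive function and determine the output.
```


flatten([19, 9, [14, [10]]])
Processing each element:
  19 is not a list -> append 19
  9 is not a list -> append 9
  [14, [10]] is a list -> flatten recursively -> [14, 10]
= [19, 9, 14, 10]


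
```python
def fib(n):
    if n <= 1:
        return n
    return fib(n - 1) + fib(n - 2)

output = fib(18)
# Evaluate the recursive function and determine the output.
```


fib(18)
= fib(17) + fib(16)
= (fib(16) + fib(15)) + fib(16)
Computing bottom-up: fib(0)=0, fib(1)=1, fib(2)=1, fib(3)=2, fib(4)=3, fib(5)=5, fib(6)=8, fib(7)=13, fib(8)=21, fib(9)=34, fib(10)=55, fib(11)=89, fib(12)=144, fib(13)=233, fib(14)=377, fib(15)=610, fib(16)=987, fib(17)=1597, fib(18)=2584
= 2584


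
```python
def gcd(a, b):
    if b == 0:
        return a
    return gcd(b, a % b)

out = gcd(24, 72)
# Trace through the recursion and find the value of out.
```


gcd(24, 72)
= gcd(72, 24 % 72) = gcd(72, 24)
= gcd(24, 72 % 24) = gcd(24, 0)
b == 0, return a = 24


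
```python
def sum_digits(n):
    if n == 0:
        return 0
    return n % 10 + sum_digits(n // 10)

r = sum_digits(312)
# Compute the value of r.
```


sum_digits(312)
= 2 + sum_digits(31)
= 2 + 1 + sum_digits(3)
= 2 + 1 + 3 + sum_digits(0)
= 2 + 1 + 3 + 0
= 6


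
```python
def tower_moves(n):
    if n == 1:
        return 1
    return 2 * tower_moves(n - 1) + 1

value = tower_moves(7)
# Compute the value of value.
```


tower_moves(7)
= 2 * tower_moves(6) + 1
= 2 * (2 * tower_moves(5) + 1) + 1
= 2 * (2 * (2 * tower_moves(4) + 1) + 1) + 1
= 2 * (2 * (2 * (2 * tower_moves(3) + 1) + 1) + 1) + 1
= 2 * (2 * (2 * (2 * (2 * tower_moves(2) + 1) + 1) + 1) + 1) + 1
= 2 * (2 * (2 * (2 * (2 * (2 * tower_moves(1) + 1) + 1) + 1) + 1) + 1) + 1
Now compute bottom-up:
tower_moves(1) = 1
tower_moves(2) = 2 * 1 + 1 = 3
tower_moves(3) = 2 * 3 + 1 = 7
tower_moves(4) = 2 * 7 + 1 = 15
tower_moves(5) = 2 * 15 + 1 = 31
tower_moves(6) = 2 * 31 + 1 = 63
tower_moves(7) = 2 * 63 + 1 = 127
= 127


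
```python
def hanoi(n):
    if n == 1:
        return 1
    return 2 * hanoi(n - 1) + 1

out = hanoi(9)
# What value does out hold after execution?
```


hanoi(9)
= 2 * hanoi(8) + 1
= 2 * (2 * hanoi(7) + 1) + 1
= 2 * (2 * (2 * hanoi(6) + 1) + 1) + 1
= 2 * (2 * (2 * (2 * hanoi(5) + 1) + 1) + 1) + 1
= 2 * (2 * (2 * (2 * (2 * hanoi(4) + 1) + 1) + 1) + 1) + 1
= 2 * (2 * (2 * (2 * (2 * (2 * hanoi(3) + 1) + 1) + 1) + 1) + 1) + 1
= 2 * (2 * (2 * (2 * (2 * (2 * (2 * hanoi(2) + 1) + 1) + 1) + 1) + 1) + 1) + 1
= 2 * (2 * (2 * (2 * (2 * (2 * (2 * (2 * hanoi(1) + 1) + 1) + 1) + 1) + 1) + 1) + 1) + 1
Now compute bottom-up:
hanoi(1) = 1
hanoi(2) = 2 * 1 + 1 = 3
hanoi(3) = 2 * 3 + 1 = 7
hanoi(4) = 2 * 7 + 1 = 15
hanoi(5) = 2 * 15 + 1 = 31
hanoi(6) = 2 * 31 + 1 = 63
hanoi(7) = 2 * 63 + 1 = 127
hanoi(8) = 2 * 127 + 1 = 255
hanoi(9) = 2 * 255 + 1 = 511
= 511


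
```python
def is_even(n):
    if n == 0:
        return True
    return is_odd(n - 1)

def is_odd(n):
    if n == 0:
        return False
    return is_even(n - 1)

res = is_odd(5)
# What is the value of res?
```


is_odd(5)
= is_even(4)
= is_odd(3)
= is_even(2)
= is_odd(1)
= is_even(0)
n == 0: return True
= True


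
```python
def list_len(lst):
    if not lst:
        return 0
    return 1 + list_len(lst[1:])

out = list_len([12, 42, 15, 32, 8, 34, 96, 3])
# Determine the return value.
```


list_len([12, 42, 15, 32, 8, 34, 96, 3])
= 1 + list_len([42, 15, 32, 8, 34, 96, 3])
= 1 + 1 + list_len([15, 32, 8, 34, 96, 3])
= 1 + 1 + 1 + list_len([32, 8, 34, 96, 3])
= 1 + 1 + 1 + 1 + list_len([8, 34, 96, 3])
= 1 + 1 + 1 + 1 + 1 + list_len([34, 96, 3])
= 1 + 1 + 1 + 1 + 1 + 1 + list_len([96, 3])
= 1 + 1 + 1 + 1 + 1 + 1 + 1 + list_len([3])
= 1 + 1 + 1 + 1 + 1 + 1 + 1 + 1 + list_len([])
= 1 + 1 + 1 + 1 + 1 + 1 + 1 + 1 + 0
= 8


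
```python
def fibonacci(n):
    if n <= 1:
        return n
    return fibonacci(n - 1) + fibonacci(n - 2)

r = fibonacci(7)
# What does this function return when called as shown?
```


fibonacci(7)
= fibonacci(6) + fibonacci(5)
= (fibonacci(5) + fibonacci(4)) + fibonacci(5)
Computing bottom-up: fibonacci(0)=0, fibonacci(1)=1, fibonacci(2)=1, fibonacci(3)=2, fibonacci(4)=3, fibonacci(5)=5, fibonacci(6)=8, fibonacci(7)=13
= 13


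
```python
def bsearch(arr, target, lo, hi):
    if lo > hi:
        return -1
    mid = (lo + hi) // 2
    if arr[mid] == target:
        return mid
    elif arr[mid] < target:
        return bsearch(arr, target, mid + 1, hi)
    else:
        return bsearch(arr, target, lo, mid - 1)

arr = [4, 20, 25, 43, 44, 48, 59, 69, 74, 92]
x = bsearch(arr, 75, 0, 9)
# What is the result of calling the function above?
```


bsearch(arr, 75, 0, 9)
lo=0, hi=9, mid=4, arr[mid]=44
44 < 75, search right half
lo=5, hi=9, mid=7, arr[mid]=69
69 < 75, search right half
lo=8, hi=9, mid=8, arr[mid]=74
74 < 75, search right half
lo=9, hi=9, mid=9, arr[mid]=92
92 > 75, search left half
lo > hi, target not found, return -1
= -1


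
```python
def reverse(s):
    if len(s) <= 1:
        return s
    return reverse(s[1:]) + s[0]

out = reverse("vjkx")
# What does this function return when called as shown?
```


reverse("vjkx")
= reverse("jkx") + "v"
= reverse("kx") + "j" + "v"
= reverse("x") + "k" + "j" + "v"
= "x" + "k" + "j" + "v"
= "xkjv"


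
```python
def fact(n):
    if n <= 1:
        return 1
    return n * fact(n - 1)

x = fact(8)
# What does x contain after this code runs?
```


fact(8)
= 8 * fact(7)
= 8 * 7 * fact(6)
= 8 * 7 * 6 * fact(5)
= 8 * 7 * 6 * 5 * fact(4)
= 8 * 7 * 6 * 5 * 4 * fact(3)
= 8 * 7 * 6 * 5 * 4 * 3 * fact(2)
= 8 * 7 * 6 * 5 * 4 * 3 * 2 * fact(1)
= 8 * 7 * 6 * 5 * 4 * 3 * 2 * 1
= 40320


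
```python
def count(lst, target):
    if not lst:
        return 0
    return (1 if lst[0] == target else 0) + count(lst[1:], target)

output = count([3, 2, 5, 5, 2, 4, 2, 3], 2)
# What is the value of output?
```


count([3, 2, 5, 5, 2, 4, 2, 3], 2)
lst[0]=3 != 2: 0 + count([2, 5, 5, 2, 4, 2, 3], 2)
lst[0]=2 == 2: 1 + count([5, 5, 2, 4, 2, 3], 2)
lst[0]=5 != 2: 0 + count([5, 2, 4, 2, 3], 2)
lst[0]=5 != 2: 0 + count([2, 4, 2, 3], 2)
lst[0]=2 == 2: 1 + count([4, 2, 3], 2)
lst[0]=4 != 2: 0 + count([2, 3], 2)
lst[0]=2 == 2: 1 + count([3], 2)
lst[0]=3 != 2: 0 + count([], 2)
= 3


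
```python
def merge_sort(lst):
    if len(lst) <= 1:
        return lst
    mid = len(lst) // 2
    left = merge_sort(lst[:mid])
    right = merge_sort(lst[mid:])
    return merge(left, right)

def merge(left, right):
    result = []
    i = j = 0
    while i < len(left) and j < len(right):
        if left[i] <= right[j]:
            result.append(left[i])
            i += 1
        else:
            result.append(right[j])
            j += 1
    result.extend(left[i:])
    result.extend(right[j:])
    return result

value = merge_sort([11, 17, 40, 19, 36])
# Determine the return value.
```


merge_sort([11, 17, 40, 19, 36])
Split into [11, 17] and [40, 19, 36]
Left sorted: [11, 17]
Right sorted: [19, 36, 40]
Merge [11, 17] and [19, 36, 40]
= [11, 17, 19, 36, 40]


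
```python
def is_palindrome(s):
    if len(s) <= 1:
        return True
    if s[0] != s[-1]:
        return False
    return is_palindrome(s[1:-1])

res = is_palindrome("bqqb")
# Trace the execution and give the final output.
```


is_palindrome("bqqb")
"bqqb": s[0]='b' == s[-1]='b' -> is_palindrome("qq")
"qq": s[0]='q' == s[-1]='q' -> is_palindrome("")
"": len <= 1 -> True
= True


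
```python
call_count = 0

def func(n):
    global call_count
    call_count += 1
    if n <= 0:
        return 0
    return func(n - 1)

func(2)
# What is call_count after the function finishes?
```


func(2) calls func(1) calls ... calls func(0)
Total calls: 2 + 1 (for base case) = 3


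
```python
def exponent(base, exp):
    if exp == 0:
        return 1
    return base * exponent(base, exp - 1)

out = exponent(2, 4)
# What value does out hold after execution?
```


exponent(2, 4)
= 2 * exponent(2, 3)
= 2 * 2 * exponent(2, 2)
= 2 * 2 * 2 * exponent(2, 1)
= 2 * 2 * 2 * 2 * exponent(2, 0)
= 2 * 2 * 2 * 2 * 1
= 16


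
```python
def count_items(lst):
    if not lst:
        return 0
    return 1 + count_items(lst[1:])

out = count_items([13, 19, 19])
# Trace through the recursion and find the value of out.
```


count_items([13, 19, 19])
= 1 + count_items([19, 19])
= 1 + 1 + count_items([19])
= 1 + 1 + 1 + count_items([])
= 1 + 1 + 1 + 0
= 3


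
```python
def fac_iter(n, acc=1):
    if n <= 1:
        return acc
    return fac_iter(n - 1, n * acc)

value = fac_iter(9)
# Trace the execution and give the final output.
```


fac_iter(9, 1)
= fac_iter(8, 9 * 1) = fac_iter(8, 9)
= fac_iter(7, 8 * 9) = fac_iter(7, 72)
= fac_iter(6, 7 * 72) = fac_iter(6, 504)
= fac_iter(5, 6 * 504) = fac_iter(5, 3024)
= fac_iter(4, 5 * 3024) = fac_iter(4, 15120)
= fac_iter(3, 4 * 15120) = fac_iter(3, 60480)
= fac_iter(2, 3 * 60480) = fac_iter(2, 181440)
= fac_iter(1, 2 * 181440) = fac_iter(1, 362880)
n <= 1, return acc = 362880


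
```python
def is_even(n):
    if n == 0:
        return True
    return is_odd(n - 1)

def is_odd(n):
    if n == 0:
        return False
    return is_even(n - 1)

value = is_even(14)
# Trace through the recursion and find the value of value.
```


is_even(14)
= is_odd(13)
= is_even(12)
= is_odd(11)
= is_even(10)
= is_odd(9)
= is_even(8)
= is_odd(7)
= is_even(6)
= is_odd(5)
= is_even(4)
= is_odd(3)
= is_even(2)
= is_odd(1)
= is_even(0)
n == 0: return True
= True


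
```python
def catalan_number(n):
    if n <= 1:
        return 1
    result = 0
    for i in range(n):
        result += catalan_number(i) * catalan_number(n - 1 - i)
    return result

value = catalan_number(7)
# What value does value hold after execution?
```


catalan_number(7)
= sum of catalan_number(i) * catalan_number(7-1-i) for i in 0..6
First compute sub-values bottom-up:
  catalan_number(0) = 1, catalan_number(1) = 1
  catalan_number(2) = 1*1 + 1*1 = 2
  catalan_number(3) = 1*2 + 1*1 + 2*1 = 5
  catalan_number(4) = 1*5 + 1*2 + 2*1 + 5*1 = 14
  catalan_number(5) = 1*14 + 1*5 + 2*2 + 5*1 + 14*1 = 42
  catalan_number(6) = 1*42 + 1*14 + 2*5 + 5*2 + 14*1 + 42*1 = 132
Now catalan_number(7):
  catalan_number(0)*catalan_number(6) = 1*132 = 132
  catalan_number(1)*catalan_number(5) = 1*42 = 42
  catalan_number(2)*catalan_number(4) = 2*14 = 28
  catalan_number(3)*catalan_number(3) = 5*5 = 25
  catalan_number(4)*catalan_number(2) = 14*2 = 28
  catalan_number(5)*catalan_number(1) = 42*1 = 42
  catalan_number(6)*catalan_number(0) = 132*1 = 132
= 132 + 42 + 28 + 25 + 28 + 42 + 132
= 429


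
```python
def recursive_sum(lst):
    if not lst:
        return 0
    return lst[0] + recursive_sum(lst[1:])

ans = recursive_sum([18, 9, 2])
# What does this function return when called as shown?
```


recursive_sum([18, 9, 2])
= 18 + recursive_sum([9, 2])
= 18 + 9 + recursive_sum([2])
= 18 + 9 + 2 + recursive_sum([])
= 18 + 9 + 2 + 0
= 29


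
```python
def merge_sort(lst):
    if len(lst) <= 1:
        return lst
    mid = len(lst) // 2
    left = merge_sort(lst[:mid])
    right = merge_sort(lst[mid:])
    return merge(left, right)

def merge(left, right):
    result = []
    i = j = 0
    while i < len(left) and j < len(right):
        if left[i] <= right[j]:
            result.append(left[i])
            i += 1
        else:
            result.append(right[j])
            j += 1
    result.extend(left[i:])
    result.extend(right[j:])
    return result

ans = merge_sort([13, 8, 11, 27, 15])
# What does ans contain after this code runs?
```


merge_sort([13, 8, 11, 27, 15])
Split into [13, 8] and [11, 27, 15]
Left sorted: [8, 13]
Right sorted: [11, 15, 27]
Merge [8, 13] and [11, 15, 27]
= [8, 11, 13, 15, 27]


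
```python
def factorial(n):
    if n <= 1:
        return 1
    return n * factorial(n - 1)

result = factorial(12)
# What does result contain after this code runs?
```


factorial(12)
= 12 * factorial(11)
= 12 * 11 * factorial(10)
= 12 * 11 * 10 * factorial(9)
= 12 * 11 * 10 * 9 * factorial(8)
= 12 * 11 * 10 * 9 * 8 * factorial(7)
= 12 * 11 * 10 * 9 * 8 * 7 * factorial(6)
= 12 * 11 * 10 * 9 * 8 * 7 * 6 * factorial(5)
= 12 * 11 * 10 * 9 * 8 * 7 * 6 * 5 * factorial(4)
= 12 * 11 * 10 * 9 * 8 * 7 * 6 * 5 * 4 * factorial(3)
= 12 * 11 * 10 * 9 * 8 * 7 * 6 * 5 * 4 * 3 * factorial(2)
= 12 * 11 * 10 * 9 * 8 * 7 * 6 * 5 * 4 * 3 * 2 * factorial(1)
= 12 * 11 * 10 * 9 * 8 * 7 * 6 * 5 * 4 * 3 * 2 * 1
= 479001600


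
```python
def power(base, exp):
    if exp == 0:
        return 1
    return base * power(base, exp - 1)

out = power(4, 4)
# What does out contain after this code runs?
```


power(4, 4)
= 4 * power(4, 3)
= 4 * 4 * power(4, 2)
= 4 * 4 * 4 * power(4, 1)
= 4 * 4 * 4 * 4 * power(4, 0)
= 4 * 4 * 4 * 4 * 1
= 256


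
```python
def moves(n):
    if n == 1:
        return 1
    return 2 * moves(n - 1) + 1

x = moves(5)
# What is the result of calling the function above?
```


moves(5)
= 2 * moves(4) + 1
= 2 * (2 * moves(3) + 1) + 1
= 2 * (2 * (2 * moves(2) + 1) + 1) + 1
= 2 * (2 * (2 * (2 * moves(1) + 1) + 1) + 1) + 1
Now compute bottom-up:
moves(1) = 1
moves(2) = 2 * 1 + 1 = 3
moves(3) = 2 * 3 + 1 = 7
moves(4) = 2 * 7 + 1 = 15
moves(5) = 2 * 15 + 1 = 31
= 31


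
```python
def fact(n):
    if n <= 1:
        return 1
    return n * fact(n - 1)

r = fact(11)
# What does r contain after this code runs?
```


fact(11)
= 11 * fact(10)
= 11 * 10 * fact(9)
= 11 * 10 * 9 * fact(8)
= 11 * 10 * 9 * 8 * fact(7)
= 11 * 10 * 9 * 8 * 7 * fact(6)
= 11 * 10 * 9 * 8 * 7 * 6 * fact(5)
= 11 * 10 * 9 * 8 * 7 * 6 * 5 * fact(4)
= 11 * 10 * 9 * 8 * 7 * 6 * 5 * 4 * fact(3)
= 11 * 10 * 9 * 8 * 7 * 6 * 5 * 4 * 3 * fact(2)
= 11 * 10 * 9 * 8 * 7 * 6 * 5 * 4 * 3 * 2 * fact(1)
= 11 * 10 * 9 * 8 * 7 * 6 * 5 * 4 * 3 * 2 * 1
= 39916800


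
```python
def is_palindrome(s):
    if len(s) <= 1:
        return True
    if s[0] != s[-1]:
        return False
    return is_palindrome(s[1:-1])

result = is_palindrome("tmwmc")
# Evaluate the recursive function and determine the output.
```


is_palindrome("tmwmc")
"tmwmc": s[0]='t' != s[-1]='c' -> False
= False


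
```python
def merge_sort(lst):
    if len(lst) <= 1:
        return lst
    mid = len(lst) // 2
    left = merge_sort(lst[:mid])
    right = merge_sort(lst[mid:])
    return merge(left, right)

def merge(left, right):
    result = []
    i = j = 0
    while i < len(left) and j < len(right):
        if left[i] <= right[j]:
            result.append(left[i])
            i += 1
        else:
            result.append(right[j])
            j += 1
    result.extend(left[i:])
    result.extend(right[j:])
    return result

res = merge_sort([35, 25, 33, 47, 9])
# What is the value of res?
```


merge_sort([35, 25, 33, 47, 9])
Split into [35, 25] and [33, 47, 9]
Left sorted: [25, 35]
Right sorted: [9, 33, 47]
Merge [25, 35] and [9, 33, 47]
= [9, 25, 33, 35, 47]


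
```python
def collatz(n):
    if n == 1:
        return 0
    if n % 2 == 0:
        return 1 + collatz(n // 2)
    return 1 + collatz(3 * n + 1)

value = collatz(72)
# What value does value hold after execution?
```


collatz(72)
72 is even -> collatz(36)
36 is even -> collatz(18)
18 is even -> collatz(9)
9 is odd -> 3*9+1 = 28 -> collatz(28)
28 is even -> collatz(14)
14 is even -> collatz(7)
7 is odd -> 3*7+1 = 22 -> collatz(22)
22 is even -> collatz(11)
11 is odd -> 3*11+1 = 34 -> collatz(34)
34 is even -> collatz(17)
17 is odd -> 3*17+1 = 52 -> collatz(52)
52 is even -> collatz(26)
26 is even -> collatz(13)
13 is odd -> 3*13+1 = 40 -> collatz(40)
40 is even -> collatz(20)
20 is even -> collatz(10)
10 is even -> collatz(5)
5 is odd -> 3*5+1 = 16 -> collatz(16)
16 is even -> collatz(8)
8 is even -> collatz(4)
4 is even -> collatz(2)
2 is even -> collatz(1)
Reached 1 after 22 steps
= 22


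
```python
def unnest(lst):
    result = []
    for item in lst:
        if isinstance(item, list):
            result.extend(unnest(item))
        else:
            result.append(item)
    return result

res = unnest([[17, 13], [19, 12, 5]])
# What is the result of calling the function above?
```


unnest([[17, 13], [19, 12, 5]])
Processing each element:
  [17, 13] is a list -> unnest recursively -> [17, 13]
  [19, 12, 5] is a list -> unnest recursively -> [19, 12, 5]
= [17, 13, 19, 12, 5]


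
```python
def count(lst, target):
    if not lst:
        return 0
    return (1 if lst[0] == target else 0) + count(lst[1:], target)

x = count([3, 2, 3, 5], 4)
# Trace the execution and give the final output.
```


count([3, 2, 3, 5], 4)
lst[0]=3 != 4: 0 + count([2, 3, 5], 4)
lst[0]=2 != 4: 0 + count([3, 5], 4)
lst[0]=3 != 4: 0 + count([5], 4)
lst[0]=5 != 4: 0 + count([], 4)
= 0


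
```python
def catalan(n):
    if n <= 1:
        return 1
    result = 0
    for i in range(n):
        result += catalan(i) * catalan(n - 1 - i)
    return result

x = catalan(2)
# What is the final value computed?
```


catalan(2)
= sum of catalan(i) * catalan(2-1-i) for i in 0..1
  catalan(0)*catalan(1) = 1*1 = 1
  catalan(1)*catalan(0) = 1*1 = 1
= 1 + 1
= 2


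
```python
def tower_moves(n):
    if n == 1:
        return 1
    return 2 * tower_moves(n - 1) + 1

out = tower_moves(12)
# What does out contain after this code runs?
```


tower_moves(12)
= 2 * tower_moves(11) + 1
= 2 * (2 * tower_moves(10) + 1) + 1
= 2 * (2 * (2 * tower_moves(9) + 1) + 1) + 1
= 2 * (2 * (2 * (2 * tower_moves(8) + 1) + 1) + 1) + 1
= 2 * (2 * (2 * (2 * (2 * tower_moves(7) + 1) + 1) + 1) + 1) + 1
= 2 * (2 * (2 * (2 * (2 * (2 * tower_moves(6) + 1) + 1) + 1) + 1) + 1) + 1
= 2 * (2 * (2 * (2 * (2 * (2 * (2 * tower_moves(5) + 1) + 1) + 1) + 1) + 1) + 1) + 1
= 2 * (2 * (2 * (2 * (2 * (2 * (2 * (2 * tower_moves(4) + 1) + 1) + 1) + 1) + 1) + 1) + 1) + 1
= 2 * (2 * (2 * (2 * (2 * (2 * (2 * (2 * (2 * tower_moves(3) + 1) + 1) + 1) + 1) + 1) + 1) + 1) + 1) + 1
= 2 * (2 * (2 * (2 * (2 * (2 * (2 * (2 * (2 * (2 * tower_moves(2) + 1) + 1) + 1) + 1) + 1) + 1) + 1) + 1) + 1) + 1
= 2 * (2 * (2 * (2 * (2 * (2 * (2 * (2 * (2 * (2 * (2 * tower_moves(1) + 1) + 1) + 1) + 1) + 1) + 1) + 1) + 1) + 1) + 1) + 1
Now compute bottom-up:
tower_moves(1) = 1
tower_moves(2) = 2 * 1 + 1 = 3
tower_moves(3) = 2 * 3 + 1 = 7
tower_moves(4) = 2 * 7 + 1 = 15
tower_moves(5) = 2 * 15 + 1 = 31
tower_moves(6) = 2 * 31 + 1 = 63
tower_moves(7) = 2 * 63 + 1 = 127
tower_moves(8) = 2 * 127 + 1 = 255
tower_moves(9) = 2 * 255 + 1 = 511
tower_moves(10) = 2 * 511 + 1 = 1023
tower_moves(11) = 2 * 1023 + 1 = 2047
tower_moves(12) = 2 * 2047 + 1 = 4095
= 4095


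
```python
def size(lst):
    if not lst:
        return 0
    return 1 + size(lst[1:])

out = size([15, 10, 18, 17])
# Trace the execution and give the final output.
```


size([15, 10, 18, 17])
= 1 + size([10, 18, 17])
= 1 + 1 + size([18, 17])
= 1 + 1 + 1 + size([17])
= 1 + 1 + 1 + 1 + size([])
= 1 + 1 + 1 + 1 + 0
= 4


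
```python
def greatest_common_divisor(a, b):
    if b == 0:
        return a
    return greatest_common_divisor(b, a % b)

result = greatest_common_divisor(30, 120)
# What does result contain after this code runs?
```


greatest_common_divisor(30, 120)
= greatest_common_divisor(120, 30 % 120) = greatest_common_divisor(120, 30)
= greatest_common_divisor(30, 120 % 30) = greatest_common_divisor(30, 0)
b == 0, return a = 30


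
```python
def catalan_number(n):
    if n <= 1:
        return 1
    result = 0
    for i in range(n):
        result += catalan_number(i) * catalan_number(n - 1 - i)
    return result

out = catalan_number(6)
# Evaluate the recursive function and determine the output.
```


catalan_number(6)
= sum of catalan_number(i) * catalan_number(6-1-i) for i in 0..5
First compute sub-values bottom-up:
  catalan_number(0) = 1, catalan_number(1) = 1
  catalan_number(2) = 1*1 + 1*1 = 2
  catalan_number(3) = 1*2 + 1*1 + 2*1 = 5
  catalan_number(4) = 1*5 + 1*2 + 2*1 + 5*1 = 14
  catalan_number(5) = 1*14 + 1*5 + 2*2 + 5*1 + 14*1 = 42
Now catalan_number(6):
  catalan_number(0)*catalan_number(5) = 1*42 = 42
  catalan_number(1)*catalan_number(4) = 1*14 = 14
  catalan_number(2)*catalan_number(3) = 2*5 = 10
  catalan_number(3)*catalan_number(2) = 5*2 = 10
  catalan_number(4)*catalan_number(1) = 14*1 = 14
  catalan_number(5)*catalan_number(0) = 42*1 = 42
= 42 + 14 + 10 + 10 + 14 + 42
= 132


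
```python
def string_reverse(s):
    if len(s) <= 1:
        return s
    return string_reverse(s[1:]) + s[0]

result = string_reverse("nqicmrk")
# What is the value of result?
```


string_reverse("nqicmrk")
= string_reverse("qicmrk") + "n"
= string_reverse("icmrk") + "q" + "n"
= string_reverse("cmrk") + "i" + "q" + "n"
= string_reverse("mrk") + "c" + "i" + "q" + "n"
= string_reverse("rk") + "m" + "c" + "i" + "q" + "n"
= string_reverse("k") + "r" + "m" + "c" + "i" + "q" + "n"
= "k" + "r" + "m" + "c" + "i" + "q" + "n"
= "krmciqn"


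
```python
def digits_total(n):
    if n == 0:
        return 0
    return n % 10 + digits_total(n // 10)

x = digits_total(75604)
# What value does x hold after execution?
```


digits_total(75604)
= 4 + digits_total(7560)
= 4 + 0 + digits_total(756)
= 4 + 0 + 6 + digits_total(75)
= 4 + 0 + 6 + 5 + digits_total(7)
= 4 + 0 + 6 + 5 + 7 + digits_total(0)
= 4 + 0 + 6 + 5 + 7 + 0
= 22


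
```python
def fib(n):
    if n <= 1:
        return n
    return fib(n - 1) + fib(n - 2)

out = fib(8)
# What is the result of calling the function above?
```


fib(8)
= fib(7) + fib(6)
= (fib(6) + fib(5)) + fib(6)
Computing bottom-up: fib(0)=0, fib(1)=1, fib(2)=1, fib(3)=2, fib(4)=3, fib(5)=5, fib(6)=8, fib(7)=13, fib(8)=21
= 21


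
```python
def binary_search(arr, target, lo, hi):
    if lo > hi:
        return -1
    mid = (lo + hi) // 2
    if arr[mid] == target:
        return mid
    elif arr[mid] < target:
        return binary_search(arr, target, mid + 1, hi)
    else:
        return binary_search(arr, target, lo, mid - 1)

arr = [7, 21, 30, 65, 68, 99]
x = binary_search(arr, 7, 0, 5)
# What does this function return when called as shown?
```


binary_search(arr, 7, 0, 5)
lo=0, hi=5, mid=2, arr[mid]=30
30 > 7, search left half
lo=0, hi=1, mid=0, arr[mid]=7
arr[0] == 7, found at index 0
= 0
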